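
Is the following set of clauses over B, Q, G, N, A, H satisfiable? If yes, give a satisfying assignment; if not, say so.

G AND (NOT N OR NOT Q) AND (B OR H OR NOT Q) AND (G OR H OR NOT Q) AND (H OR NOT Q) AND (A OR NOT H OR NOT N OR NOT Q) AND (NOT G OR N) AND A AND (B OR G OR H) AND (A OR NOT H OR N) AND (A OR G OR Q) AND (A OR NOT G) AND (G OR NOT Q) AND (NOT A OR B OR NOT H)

Unit clause (G) forces G = True.
In (NOT G OR N) only N is left, so N = True.
Unit clause (A) forces A = True.
In (NOT N OR NOT Q) only NOT Q is left, so Q = False.
Set B = True.
Set H = False.
All clauses satisfied.

B = True; Q = False; G = True; N = True; A = True; H = False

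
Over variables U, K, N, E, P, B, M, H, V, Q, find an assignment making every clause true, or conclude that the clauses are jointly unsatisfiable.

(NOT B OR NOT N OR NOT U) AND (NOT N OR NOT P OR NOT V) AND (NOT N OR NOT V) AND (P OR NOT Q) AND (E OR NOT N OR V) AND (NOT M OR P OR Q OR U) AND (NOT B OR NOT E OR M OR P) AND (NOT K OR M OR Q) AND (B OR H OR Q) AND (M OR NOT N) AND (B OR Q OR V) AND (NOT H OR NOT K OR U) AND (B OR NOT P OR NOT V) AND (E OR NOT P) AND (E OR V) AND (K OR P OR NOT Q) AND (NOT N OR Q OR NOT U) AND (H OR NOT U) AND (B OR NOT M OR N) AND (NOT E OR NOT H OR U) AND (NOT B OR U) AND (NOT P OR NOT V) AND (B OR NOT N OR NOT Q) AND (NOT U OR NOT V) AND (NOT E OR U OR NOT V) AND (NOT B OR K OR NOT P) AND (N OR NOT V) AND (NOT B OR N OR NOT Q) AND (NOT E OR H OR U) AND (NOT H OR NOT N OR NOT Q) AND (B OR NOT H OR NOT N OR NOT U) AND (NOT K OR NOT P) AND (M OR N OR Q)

U = True, K = False, N = False, E = True, P = True, B = False, M = False, H = True, V = False, Q = True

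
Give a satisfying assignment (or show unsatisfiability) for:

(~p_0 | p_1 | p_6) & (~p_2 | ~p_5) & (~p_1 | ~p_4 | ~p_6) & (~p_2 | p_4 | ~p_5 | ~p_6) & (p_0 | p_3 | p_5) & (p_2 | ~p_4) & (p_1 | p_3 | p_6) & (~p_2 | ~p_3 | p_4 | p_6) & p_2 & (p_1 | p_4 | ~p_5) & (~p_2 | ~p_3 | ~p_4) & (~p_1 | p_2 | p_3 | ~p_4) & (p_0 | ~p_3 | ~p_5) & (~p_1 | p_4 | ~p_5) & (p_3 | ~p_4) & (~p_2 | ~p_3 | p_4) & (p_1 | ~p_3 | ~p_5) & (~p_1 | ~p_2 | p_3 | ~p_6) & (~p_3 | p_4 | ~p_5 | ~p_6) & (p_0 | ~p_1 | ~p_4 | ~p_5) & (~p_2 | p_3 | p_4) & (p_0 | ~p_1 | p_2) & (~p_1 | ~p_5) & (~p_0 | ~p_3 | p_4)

No satisfying assignment exists.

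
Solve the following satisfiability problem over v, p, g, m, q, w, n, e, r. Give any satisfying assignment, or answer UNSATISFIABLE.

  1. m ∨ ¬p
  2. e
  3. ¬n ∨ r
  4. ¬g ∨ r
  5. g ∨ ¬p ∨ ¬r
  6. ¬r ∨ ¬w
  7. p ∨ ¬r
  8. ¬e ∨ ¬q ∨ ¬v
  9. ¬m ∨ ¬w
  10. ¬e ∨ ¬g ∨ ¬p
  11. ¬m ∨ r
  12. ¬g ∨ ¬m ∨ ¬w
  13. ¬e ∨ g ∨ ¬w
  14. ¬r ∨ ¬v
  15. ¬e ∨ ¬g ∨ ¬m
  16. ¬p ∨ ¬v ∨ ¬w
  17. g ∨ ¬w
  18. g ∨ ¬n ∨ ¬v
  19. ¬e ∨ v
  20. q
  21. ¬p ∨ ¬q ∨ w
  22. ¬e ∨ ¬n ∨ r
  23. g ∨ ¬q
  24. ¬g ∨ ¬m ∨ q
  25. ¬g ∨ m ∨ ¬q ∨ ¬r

Case q = True:
  (e) forces e = True.
  (¬e ∨ ¬q ∨ ¬v) forces v = False.
  Clause (¬e ∨ v) is falsified — contradiction.
Case q = False:
  Clause (q) is falsified — contradiction.
Both cases fail, so the formula is unsatisfiable.

No satisfying assignment exists.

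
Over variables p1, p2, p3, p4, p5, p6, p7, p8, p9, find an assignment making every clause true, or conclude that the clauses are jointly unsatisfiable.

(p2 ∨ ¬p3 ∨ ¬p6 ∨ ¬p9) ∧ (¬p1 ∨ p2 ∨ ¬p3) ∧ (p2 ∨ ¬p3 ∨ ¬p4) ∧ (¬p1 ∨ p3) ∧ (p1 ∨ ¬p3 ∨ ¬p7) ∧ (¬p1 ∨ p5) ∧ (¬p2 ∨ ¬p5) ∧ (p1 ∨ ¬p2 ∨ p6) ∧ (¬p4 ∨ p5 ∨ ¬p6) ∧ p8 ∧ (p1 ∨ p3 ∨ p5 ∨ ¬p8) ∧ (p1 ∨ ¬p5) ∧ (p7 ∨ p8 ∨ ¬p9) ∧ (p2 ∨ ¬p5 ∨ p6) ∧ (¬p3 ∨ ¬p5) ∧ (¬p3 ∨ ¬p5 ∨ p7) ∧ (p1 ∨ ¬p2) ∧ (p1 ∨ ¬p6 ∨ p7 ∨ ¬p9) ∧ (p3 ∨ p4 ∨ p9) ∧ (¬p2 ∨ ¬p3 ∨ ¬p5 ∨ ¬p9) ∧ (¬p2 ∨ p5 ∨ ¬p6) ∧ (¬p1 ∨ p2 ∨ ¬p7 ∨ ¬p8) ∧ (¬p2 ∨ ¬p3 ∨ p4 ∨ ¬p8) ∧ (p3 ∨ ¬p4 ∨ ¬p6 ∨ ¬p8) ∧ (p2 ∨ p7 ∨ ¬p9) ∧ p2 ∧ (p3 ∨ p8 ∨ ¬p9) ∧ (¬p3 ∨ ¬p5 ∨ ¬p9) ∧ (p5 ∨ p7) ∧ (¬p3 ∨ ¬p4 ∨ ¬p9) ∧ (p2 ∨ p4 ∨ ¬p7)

UNSATISFIABLE

Case p2 = True:
  (¬p2 ∨ ¬p5) forces p5 = False.
  (¬p1 ∨ p5) forces p1 = False.
  Clause (p1 ∨ ¬p2) is falsified — contradiction.
Case p2 = False:
  Clause (p2) is falsified — contradiction.
Both cases fail, so the formula is unsatisfiable.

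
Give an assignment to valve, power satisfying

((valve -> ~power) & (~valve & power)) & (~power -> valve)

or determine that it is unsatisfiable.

valve = False, power = True

  (valve -> ~power) & (~valve & power) = True
    valve -> ~power = True
      ~power = False
    ~valve & power = True
      ~valve = True
  ~power -> valve = True
    ~power = False
Both conjuncts True, so the formula holds.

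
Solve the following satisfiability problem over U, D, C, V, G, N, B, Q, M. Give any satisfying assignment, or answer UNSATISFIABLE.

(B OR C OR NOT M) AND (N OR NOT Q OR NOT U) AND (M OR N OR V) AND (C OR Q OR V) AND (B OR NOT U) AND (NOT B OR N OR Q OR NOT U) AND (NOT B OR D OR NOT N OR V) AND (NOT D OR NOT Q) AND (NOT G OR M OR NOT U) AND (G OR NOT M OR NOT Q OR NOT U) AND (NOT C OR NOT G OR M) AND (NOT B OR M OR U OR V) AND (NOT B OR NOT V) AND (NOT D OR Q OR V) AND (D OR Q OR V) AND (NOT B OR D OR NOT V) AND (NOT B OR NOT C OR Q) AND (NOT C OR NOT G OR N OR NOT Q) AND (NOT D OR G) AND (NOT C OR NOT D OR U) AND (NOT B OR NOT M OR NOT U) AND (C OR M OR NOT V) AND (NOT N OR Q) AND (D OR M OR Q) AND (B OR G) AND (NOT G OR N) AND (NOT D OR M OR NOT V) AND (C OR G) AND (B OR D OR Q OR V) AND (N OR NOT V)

Set U = False.
Set D = False.
Set C = False.
  then (C OR G) forces G = True.
  then (NOT G OR N) forces N = True.
  then (NOT N OR Q) forces Q = True.
Set V = False.
  then (NOT B OR D OR NOT N OR V) forces B = False.
  then (B OR C OR NOT M) forces M = False.
All clauses satisfied.

U = False; D = False; C = False; V = False; G = True; N = True; B = False; Q = True; M = False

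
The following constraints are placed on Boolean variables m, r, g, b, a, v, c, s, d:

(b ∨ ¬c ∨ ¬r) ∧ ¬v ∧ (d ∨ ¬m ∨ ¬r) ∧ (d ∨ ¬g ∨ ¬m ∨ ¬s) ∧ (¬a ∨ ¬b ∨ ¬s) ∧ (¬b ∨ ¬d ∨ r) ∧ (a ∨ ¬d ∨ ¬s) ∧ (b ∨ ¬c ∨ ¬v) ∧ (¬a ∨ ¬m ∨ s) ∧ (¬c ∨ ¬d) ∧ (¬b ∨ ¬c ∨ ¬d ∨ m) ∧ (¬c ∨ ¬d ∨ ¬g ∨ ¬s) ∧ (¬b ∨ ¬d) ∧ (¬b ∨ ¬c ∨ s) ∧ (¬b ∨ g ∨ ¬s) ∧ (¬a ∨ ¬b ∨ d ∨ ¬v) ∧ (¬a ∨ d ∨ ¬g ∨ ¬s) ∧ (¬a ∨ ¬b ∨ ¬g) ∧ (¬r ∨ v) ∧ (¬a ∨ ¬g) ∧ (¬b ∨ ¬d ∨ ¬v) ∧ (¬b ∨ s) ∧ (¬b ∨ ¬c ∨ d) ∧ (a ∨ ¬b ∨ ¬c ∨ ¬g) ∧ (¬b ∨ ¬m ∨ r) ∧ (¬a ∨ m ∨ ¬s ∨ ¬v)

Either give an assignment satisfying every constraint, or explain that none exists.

Unit clause (¬v) forces v = False.
In (¬r ∨ v) only ¬r is left, so r = False.
Set m = False.
Set g = True.
  then (¬a ∨ ¬g) forces a = False.
Set b = True.
  then (¬b ∨ ¬d ∨ r) forces d = False.
  then (¬b ∨ s) forces s = True.
  then (¬b ∨ ¬c ∨ d) forces c = False.
All clauses satisfied.

m: False; r: False; g: True; b: True; a: False; v: False; c: False; s: True; d: False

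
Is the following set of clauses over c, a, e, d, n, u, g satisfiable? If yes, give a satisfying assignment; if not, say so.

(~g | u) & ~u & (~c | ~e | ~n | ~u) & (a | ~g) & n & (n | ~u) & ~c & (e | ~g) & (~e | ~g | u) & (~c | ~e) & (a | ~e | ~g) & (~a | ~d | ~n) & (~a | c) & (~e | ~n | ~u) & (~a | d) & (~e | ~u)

c=F; a=F; e=F; d=F; n=T; u=F; g=F

Unit clause (~u) forces u = False.
Unit clause (n) forces n = True.
Unit clause (~c) forces c = False.
In (~a | c) only ~a is left, so a = False.
In (~g | u) only ~g is left, so g = False.
Set e = False.
Set d = False.
All clauses satisfied.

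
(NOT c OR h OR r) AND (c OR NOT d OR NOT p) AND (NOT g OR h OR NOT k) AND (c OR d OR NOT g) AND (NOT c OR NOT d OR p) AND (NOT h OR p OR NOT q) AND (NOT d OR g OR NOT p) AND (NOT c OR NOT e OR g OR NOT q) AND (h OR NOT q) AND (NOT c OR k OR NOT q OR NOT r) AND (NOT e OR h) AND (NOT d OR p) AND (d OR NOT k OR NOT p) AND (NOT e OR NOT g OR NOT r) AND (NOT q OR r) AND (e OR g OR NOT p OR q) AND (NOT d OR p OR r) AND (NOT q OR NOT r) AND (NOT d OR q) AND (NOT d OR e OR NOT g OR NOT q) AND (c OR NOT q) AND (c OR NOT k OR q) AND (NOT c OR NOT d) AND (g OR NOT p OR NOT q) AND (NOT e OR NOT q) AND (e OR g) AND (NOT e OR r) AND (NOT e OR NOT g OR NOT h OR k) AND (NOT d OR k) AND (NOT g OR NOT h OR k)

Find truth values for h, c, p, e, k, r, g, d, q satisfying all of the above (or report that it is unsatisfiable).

Set h = True.
Set c = True.
  then (NOT c OR NOT d) forces d = False.
Set p = False.
  then (NOT h OR p OR NOT q) forces q = False.
Set e = True.
  then (NOT e OR r) forces r = True.
  then (NOT e OR NOT g OR NOT r) forces g = False.
Set k = False.
All clauses satisfied.

h = True, c = True, p = False, e = True, k = False, r = True, g = False, d = False, q = False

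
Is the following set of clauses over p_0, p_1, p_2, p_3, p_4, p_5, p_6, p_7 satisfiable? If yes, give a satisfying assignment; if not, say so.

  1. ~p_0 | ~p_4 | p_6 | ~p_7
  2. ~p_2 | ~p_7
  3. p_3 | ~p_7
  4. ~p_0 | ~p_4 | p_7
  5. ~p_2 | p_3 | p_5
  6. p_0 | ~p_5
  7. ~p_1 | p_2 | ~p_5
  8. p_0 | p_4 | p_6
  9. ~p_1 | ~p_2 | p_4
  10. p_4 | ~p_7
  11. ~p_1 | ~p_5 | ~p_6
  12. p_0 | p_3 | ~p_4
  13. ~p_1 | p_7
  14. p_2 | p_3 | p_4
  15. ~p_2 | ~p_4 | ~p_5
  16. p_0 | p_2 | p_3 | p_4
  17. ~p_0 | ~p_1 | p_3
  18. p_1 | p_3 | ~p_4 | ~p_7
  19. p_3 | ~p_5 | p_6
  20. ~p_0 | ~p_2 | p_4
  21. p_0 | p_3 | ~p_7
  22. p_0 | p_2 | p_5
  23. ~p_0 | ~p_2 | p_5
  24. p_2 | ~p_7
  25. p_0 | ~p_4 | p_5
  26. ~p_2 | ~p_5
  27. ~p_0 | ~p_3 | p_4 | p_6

Set p_0 = False.
  then (p_0 | ~p_5) forces p_5 = False.
  then (p_0 | p_2 | p_5) forces p_2 = True.
  then (p_0 | ~p_4 | p_5) forces p_4 = False.
  then (~p_2 | ~p_7) forces p_7 = False.
  then (~p_2 | p_3 | p_5) forces p_3 = True.
  then (p_0 | p_4 | p_6) forces p_6 = True.
  then (~p_1 | ~p_2 | p_4) forces p_1 = False.
All clauses satisfied.

p_0: False, p_1: False, p_2: True, p_3: True, p_4: False, p_5: False, p_6: True, p_7: False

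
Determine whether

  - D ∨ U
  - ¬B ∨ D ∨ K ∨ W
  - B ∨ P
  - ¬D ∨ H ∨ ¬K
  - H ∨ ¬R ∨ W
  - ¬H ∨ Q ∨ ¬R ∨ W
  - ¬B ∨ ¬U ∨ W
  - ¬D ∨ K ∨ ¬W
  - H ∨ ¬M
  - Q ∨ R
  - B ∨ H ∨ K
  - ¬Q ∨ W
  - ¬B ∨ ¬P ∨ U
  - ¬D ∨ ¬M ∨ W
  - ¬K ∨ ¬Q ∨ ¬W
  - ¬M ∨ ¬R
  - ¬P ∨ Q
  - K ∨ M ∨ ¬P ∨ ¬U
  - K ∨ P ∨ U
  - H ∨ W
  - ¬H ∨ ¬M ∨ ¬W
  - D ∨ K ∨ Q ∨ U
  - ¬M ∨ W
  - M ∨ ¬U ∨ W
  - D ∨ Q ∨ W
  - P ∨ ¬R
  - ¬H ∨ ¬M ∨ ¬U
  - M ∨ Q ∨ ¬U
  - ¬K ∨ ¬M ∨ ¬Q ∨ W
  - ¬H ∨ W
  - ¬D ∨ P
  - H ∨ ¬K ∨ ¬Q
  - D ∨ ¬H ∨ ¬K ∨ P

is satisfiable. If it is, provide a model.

Set B = True.
Set R = False.
  then (Q ∨ R) forces Q = True.
  then (¬Q ∨ W) forces W = True.
  then (¬K ∨ ¬Q ∨ ¬W) forces K = False.
  then (¬D ∨ K ∨ ¬W) forces D = False.
  then (D ∨ U) forces U = True.
Try P = True:
  (K ∨ M ∨ ¬P ∨ ¬U) forces M = True.
  (H ∨ ¬M) forces H = True.
  clause (¬H ∨ ¬M ∨ ¬W) is falsified — backtrack.
So P = False.
Set M = False.
Set H = False.
All clauses satisfied.

B: True, R: False, P: False, K: False, W: True, M: False, Q: True, H: False, D: False, U: True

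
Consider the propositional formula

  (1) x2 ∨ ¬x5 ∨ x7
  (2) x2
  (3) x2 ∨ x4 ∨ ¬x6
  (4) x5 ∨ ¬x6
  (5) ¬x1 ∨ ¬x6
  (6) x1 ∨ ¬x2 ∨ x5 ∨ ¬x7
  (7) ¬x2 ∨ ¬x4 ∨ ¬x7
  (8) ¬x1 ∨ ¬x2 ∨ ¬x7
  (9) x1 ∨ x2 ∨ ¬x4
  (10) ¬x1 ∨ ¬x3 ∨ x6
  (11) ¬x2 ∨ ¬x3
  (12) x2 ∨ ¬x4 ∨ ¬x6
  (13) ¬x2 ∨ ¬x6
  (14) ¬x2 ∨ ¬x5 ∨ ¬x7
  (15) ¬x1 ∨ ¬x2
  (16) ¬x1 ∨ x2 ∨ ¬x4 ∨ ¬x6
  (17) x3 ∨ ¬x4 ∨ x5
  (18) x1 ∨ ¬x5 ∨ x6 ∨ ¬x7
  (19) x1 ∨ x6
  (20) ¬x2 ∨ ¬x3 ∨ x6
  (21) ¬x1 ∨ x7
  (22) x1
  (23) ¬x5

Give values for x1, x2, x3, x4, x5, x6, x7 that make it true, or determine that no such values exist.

Unsatisfiable

Case x1 = True:
  (x2) forces x2 = True.
  Clause (¬x1 ∨ ¬x2) is falsified — contradiction.
Case x1 = False:
  Clause (x1) is falsified — contradiction.
Both cases fail, so the formula is unsatisfiable.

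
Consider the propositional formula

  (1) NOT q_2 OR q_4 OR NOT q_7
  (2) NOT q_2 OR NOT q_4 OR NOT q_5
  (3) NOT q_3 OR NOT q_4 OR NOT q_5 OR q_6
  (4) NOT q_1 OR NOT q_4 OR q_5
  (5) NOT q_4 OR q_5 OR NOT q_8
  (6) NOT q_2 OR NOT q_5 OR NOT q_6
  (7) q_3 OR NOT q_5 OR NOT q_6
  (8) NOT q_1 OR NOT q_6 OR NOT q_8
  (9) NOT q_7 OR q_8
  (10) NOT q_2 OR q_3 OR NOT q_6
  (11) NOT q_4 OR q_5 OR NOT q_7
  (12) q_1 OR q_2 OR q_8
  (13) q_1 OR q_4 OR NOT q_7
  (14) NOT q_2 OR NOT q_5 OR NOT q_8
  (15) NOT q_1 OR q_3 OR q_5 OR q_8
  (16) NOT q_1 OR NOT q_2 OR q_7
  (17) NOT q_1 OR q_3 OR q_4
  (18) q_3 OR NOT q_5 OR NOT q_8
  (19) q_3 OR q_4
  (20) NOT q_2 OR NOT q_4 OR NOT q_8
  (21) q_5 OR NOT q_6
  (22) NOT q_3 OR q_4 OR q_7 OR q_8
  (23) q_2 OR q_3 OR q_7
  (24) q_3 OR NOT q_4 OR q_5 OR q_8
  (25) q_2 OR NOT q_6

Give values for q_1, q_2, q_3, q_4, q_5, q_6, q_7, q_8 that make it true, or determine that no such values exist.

q_1 = True, q_2 = False, q_3 = True, q_4 = False, q_5 = False, q_6 = False, q_7 = False, q_8 = True

Set q_1 = True.
Set q_2 = False.
  then (q_2 OR NOT q_6) forces q_6 = False.
Try q_3 = False:
  (NOT q_1 OR q_3 OR q_4) forces q_4 = True.
  (NOT q_1 OR NOT q_4 OR q_5) forces q_5 = True.
  (q_3 OR NOT q_5 OR NOT q_8) forces q_8 = False.
  (NOT q_7 OR q_8) forces q_7 = False.
  clause (q_2 OR q_3 OR q_7) is falsified — backtrack.
So q_3 = True.
Try q_4 = True:
  (NOT q_3 OR NOT q_4 OR NOT q_5 OR q_6) forces q_5 = False.
  clause (NOT q_1 OR NOT q_4 OR q_5) is falsified — backtrack.
So q_4 = False.
Set q_5 = False.
Set q_7 = False.
  then (NOT q_3 OR q_4 OR q_7 OR q_8) forces q_8 = True.
All clauses satisfied.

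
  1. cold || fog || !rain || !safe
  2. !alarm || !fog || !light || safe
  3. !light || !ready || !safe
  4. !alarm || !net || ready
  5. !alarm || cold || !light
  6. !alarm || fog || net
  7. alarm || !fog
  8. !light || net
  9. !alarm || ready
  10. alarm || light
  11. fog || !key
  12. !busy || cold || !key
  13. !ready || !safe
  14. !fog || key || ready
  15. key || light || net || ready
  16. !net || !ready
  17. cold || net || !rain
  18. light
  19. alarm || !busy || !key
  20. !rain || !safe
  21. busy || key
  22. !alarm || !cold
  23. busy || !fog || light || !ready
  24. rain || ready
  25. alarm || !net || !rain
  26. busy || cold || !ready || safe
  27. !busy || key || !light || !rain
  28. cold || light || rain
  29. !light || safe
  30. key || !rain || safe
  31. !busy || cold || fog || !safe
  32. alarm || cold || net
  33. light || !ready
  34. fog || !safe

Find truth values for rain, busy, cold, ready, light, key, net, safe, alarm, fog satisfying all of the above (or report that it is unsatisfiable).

Unsatisfiable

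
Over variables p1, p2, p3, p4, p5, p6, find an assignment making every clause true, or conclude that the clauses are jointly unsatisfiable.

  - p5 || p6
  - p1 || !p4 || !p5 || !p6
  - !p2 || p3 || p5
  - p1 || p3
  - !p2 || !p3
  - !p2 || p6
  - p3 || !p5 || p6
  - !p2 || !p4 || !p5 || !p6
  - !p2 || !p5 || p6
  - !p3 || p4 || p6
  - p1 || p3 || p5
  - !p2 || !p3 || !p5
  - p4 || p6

p1=T, p2=F, p3=F, p4=F, p5=T, p6=T

Set p1 = True.
Set p2 = False.
Set p3 = False.
Set p4 = False.
  then (p4 || p6) forces p6 = True.
Set p5 = True.
All clauses satisfied.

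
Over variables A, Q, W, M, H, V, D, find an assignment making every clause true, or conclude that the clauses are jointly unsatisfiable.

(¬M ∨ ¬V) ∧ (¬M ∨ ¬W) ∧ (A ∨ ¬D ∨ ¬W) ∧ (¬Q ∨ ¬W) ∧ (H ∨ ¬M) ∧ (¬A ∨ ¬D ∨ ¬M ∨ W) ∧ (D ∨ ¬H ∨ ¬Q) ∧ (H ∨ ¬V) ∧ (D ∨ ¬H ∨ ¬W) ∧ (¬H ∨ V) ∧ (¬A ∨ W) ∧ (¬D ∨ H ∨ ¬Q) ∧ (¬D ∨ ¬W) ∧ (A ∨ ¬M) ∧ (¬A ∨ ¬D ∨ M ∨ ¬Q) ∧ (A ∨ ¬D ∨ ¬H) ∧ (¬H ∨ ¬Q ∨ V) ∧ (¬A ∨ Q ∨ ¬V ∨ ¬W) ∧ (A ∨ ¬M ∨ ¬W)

A=F; Q=F; W=F; M=F; H=F; V=F; D=F

Set A = False.
  then (A ∨ ¬M) forces M = False.
Set Q = False.
Set W = False.
Set H = False.
  then (H ∨ ¬V) forces V = False.
Set D = False.
All clauses satisfied.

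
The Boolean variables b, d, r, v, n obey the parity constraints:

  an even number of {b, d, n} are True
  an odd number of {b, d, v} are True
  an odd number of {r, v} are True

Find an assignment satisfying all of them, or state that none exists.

b: False, d: False, r: False, v: True, n: False

{b, d, n}: 0 true → even ✓
{b, d, v}: 1 true → odd ✓
{r, v}: 1 true → odd ✓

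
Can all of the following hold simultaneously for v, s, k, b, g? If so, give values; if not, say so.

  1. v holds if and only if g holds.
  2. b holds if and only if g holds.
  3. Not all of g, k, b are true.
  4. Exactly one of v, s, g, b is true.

v = False, s = True, k = True, b = False, g = False

  (1) v=F, g=F — same ✓
  (2) b=F, g=F — same ✓
  (3) {g, k, b}: 1/3 true — not all ✓
  (4) {v, s, g, b}: 1 true — exactly one ✓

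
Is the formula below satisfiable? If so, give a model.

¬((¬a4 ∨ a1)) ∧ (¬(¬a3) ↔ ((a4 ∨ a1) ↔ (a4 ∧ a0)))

a0 = True, a1 = False, a3 = True, a4 = True

  ¬((¬a4 ∨ a1)) = True
    ¬a4 ∨ a1 = False
      ¬a4 = False
  ¬(¬a3) ↔ ((a4 ∨ a1) ↔ (a4 ∧ a0)) = True
    ¬(¬a3) = True
      ¬a3 = False
    (a4 ∨ a1) ↔ (a4 ∧ a0) = True
      a4 ∨ a1 = True
      a4 ∧ a0 = True
Both conjuncts True, so the formula holds.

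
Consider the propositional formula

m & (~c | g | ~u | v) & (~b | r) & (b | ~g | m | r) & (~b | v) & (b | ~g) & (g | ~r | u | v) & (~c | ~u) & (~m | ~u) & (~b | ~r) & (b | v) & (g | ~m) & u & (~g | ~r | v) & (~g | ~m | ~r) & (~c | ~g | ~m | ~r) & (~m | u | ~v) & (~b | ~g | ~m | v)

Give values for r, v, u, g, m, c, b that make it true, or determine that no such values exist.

UNSATISFIABLE

Case u = True:
  (m) forces m = True.
  Clause (~m | ~u) is falsified — contradiction.
Case u = False:
  Clause (u) is falsified — contradiction.
Both cases fail, so the formula is unsatisfiable.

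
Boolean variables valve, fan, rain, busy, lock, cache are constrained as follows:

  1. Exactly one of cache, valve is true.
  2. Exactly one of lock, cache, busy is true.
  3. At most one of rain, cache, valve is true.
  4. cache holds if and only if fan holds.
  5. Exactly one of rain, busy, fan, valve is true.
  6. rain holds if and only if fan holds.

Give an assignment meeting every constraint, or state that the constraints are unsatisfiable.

valve=T, fan=F, rain=F, busy=F, lock=T, cache=F

  (1) {cache, valve}: 1 true — exactly one ✓
  (2) {lock, cache, busy}: 1 true — exactly one ✓
  (3) {rain, cache, valve}: 1 true — at most one ✓
  (4) cache=F, fan=F — same ✓
  (5) {rain, busy, fan, valve}: 1 true — exactly one ✓
  (6) rain=F, fan=F — same ✓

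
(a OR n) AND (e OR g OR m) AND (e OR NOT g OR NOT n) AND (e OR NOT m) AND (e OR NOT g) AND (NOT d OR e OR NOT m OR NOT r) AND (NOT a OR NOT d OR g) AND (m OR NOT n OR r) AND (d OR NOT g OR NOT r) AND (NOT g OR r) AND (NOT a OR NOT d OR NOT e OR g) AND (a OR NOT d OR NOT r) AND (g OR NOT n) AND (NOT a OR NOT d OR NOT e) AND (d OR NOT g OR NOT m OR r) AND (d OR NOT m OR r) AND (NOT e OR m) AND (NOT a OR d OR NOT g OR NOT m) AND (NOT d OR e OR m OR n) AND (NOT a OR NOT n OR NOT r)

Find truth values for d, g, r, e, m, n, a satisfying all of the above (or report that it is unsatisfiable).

Set d = False.
Try g = True:
  (e OR NOT g) forces e = True.
  (d OR NOT g OR NOT r) forces r = False.
  clause (NOT g OR r) is falsified — backtrack.
So g = False.
  then (g OR NOT n) forces n = False.
  then (a OR n) forces a = True.
Set r = True.
Set e = True.
  then (NOT e OR m) forces m = True.
All clauses satisfied.

d=F, g=F, r=T, e=T, m=T, n=F, a=T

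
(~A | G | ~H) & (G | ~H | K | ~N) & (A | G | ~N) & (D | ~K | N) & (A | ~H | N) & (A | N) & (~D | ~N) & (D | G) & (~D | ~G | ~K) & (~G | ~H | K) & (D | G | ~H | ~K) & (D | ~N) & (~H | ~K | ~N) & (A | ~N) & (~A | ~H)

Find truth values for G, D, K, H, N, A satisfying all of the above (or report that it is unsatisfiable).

G: True; D: False; K: False; H: False; N: False; A: True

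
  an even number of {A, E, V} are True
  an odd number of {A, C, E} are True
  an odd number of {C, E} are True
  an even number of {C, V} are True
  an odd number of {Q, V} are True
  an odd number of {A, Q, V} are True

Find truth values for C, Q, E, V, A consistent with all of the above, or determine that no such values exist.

UNSATISFIABLE

Adding constraints 1, 2, 4 mod 2: every variable appears an even number of times on the left, so the left side is 0.
But the right sides sum to 1 (mod 2). 0 ≠ 1 — the system is inconsistent.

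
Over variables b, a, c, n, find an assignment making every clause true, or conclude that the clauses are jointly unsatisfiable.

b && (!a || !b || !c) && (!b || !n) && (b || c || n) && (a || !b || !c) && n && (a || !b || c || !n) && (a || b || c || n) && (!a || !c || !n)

Case b = True:
  (!b || !n) forces n = False.
  Clause (n) is falsified — contradiction.
Case b = False:
  Clause (b) is falsified — contradiction.
Both cases fail, so the formula is unsatisfiable.

Unsatisfiable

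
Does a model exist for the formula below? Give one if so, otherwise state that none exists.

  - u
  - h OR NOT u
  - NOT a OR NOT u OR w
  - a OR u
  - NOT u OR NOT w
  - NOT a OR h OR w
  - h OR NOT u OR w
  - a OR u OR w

a=F; h=T; u=T; w=F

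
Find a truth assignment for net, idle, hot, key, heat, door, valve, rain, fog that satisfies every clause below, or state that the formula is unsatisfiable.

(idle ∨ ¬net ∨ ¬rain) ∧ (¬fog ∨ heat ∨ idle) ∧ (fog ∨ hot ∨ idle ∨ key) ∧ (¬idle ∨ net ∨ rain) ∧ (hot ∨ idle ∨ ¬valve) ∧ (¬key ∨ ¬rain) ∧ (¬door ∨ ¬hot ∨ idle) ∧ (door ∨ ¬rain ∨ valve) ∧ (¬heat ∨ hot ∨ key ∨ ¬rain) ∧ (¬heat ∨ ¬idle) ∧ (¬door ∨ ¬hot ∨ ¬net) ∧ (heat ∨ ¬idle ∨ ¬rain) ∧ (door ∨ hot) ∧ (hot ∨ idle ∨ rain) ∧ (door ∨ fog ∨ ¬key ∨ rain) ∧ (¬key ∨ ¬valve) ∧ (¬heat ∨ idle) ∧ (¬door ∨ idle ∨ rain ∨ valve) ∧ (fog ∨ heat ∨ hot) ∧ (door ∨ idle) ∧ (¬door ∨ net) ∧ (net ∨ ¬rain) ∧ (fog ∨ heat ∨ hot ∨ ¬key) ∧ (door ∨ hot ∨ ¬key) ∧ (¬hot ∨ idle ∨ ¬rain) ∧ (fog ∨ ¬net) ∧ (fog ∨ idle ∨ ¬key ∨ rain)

net: True, idle: True, hot: False, key: True, heat: False, door: True, valve: False, rain: False, fog: True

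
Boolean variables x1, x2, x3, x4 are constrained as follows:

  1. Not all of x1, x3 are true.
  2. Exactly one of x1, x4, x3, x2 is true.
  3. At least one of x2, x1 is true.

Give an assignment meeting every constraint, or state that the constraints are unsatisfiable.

x1 = False, x2 = True, x3 = False, x4 = False

  (1) {x1, x3}: 0/2 true — not all ✓
  (2) {x1, x4, x3, x2}: 1 true — exactly one ✓
  (3) {x2, x1}: 1 true — at least one ✓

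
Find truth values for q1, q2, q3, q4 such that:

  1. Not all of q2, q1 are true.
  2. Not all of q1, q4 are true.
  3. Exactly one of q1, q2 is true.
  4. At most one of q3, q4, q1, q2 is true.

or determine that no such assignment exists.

q1 = False, q2 = True, q3 = False, q4 = False

  (1) {q2, q1}: 1/2 true — not all ✓
  (2) {q1, q4}: 0/2 true — not all ✓
  (3) {q1, q2}: 1 true — exactly one ✓
  (4) {q3, q4, q1, q2}: 1 true — at most one ✓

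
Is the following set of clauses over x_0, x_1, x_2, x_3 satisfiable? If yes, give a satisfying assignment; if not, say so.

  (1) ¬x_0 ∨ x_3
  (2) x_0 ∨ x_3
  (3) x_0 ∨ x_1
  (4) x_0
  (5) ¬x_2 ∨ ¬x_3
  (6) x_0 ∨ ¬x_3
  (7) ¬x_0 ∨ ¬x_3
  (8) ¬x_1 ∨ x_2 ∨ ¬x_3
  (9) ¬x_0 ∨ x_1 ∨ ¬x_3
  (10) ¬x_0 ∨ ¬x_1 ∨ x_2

The formula is unsatisfiable.

Case x_0 = True:
  (¬x_0 ∨ x_3) forces x_3 = True.
  Clause (¬x_0 ∨ ¬x_3) is falsified — contradiction.
Case x_0 = False:
  Clause (x_0) is falsified — contradiction.
Both cases fail, so the formula is unsatisfiable.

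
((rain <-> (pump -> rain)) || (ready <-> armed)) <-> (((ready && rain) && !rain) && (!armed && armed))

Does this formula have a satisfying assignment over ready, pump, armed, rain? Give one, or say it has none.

ready: False, pump: False, armed: True, rain: False

  ((rain <-> (pump -> rain)) || (ready <-> armed)) <-> (((ready && rain) && !rain) && (!armed && armed)) = True
    (rain <-> (pump -> rain)) || (ready <-> armed) = False
      rain <-> (pump -> rain) = False
        pump -> rain = True
      ready <-> armed = False
    ((ready && rain) && !rain) && (!armed && armed) = False
      (ready && rain) && !rain = False
        ready && rain = False
        !rain = True
      !armed && armed = False
        !armed = False
The formula evaluates to True.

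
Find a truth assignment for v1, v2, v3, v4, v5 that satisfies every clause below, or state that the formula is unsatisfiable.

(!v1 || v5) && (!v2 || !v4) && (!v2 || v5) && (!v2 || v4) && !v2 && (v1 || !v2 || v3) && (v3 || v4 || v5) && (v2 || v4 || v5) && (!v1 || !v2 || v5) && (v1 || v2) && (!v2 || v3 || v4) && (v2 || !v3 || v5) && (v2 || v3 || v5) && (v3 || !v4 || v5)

v1: True; v2: False; v3: False; v4: True; v5: True

Unit clause (!v2) forces v2 = False.
In (v1 || v2) only v1 is left, so v1 = True.
In (!v1 || v5) only v5 is left, so v5 = True.
Set v3 = False.
Set v4 = True.
All clauses satisfied.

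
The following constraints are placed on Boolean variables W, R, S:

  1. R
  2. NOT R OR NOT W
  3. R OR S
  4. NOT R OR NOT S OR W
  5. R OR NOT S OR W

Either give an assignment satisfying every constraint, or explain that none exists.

Unit clause (R) forces R = True.
In (NOT R OR NOT W) only NOT W is left, so W = False.
In (NOT R OR NOT S OR W) only NOT S is left, so S = False.
All clauses satisfied.

W=F, R=T, S=F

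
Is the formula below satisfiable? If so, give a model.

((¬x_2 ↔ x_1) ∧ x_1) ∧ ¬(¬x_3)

x_1 = True, x_2 = False, x_3 = True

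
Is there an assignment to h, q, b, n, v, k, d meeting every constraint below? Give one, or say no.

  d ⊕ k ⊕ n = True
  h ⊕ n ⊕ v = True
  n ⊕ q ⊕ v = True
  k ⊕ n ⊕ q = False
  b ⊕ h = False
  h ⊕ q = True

Adding constraints 2, 3, 6 mod 2: every variable appears an even number of times on the left, so the left side is 0.
But the right sides sum to 1 (mod 2). 0 ≠ 1 — the system is inconsistent.

UNSATISFIABLE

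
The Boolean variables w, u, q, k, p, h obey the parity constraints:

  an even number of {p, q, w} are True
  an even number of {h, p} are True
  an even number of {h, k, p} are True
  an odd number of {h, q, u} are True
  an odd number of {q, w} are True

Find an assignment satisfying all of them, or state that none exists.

w: True; u: False; q: False; k: False; p: True; h: True

{p, q, w}: 2 true → even ✓
{h, p}: 2 true → even ✓
{h, k, p}: 2 true → even ✓
{h, q, u}: 1 true → odd ✓
{q, w}: 1 true → odd ✓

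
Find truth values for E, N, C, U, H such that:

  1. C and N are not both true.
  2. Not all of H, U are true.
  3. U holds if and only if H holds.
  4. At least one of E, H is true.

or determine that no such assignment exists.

E = True; N = True; C = False; U = False; H = False

  (1) C=F, N=T — not both ✓
  (2) {H, U}: 0/2 true — not all ✓
  (3) U=F, H=F — same ✓
  (4) {E, H}: 1 true — at least one ✓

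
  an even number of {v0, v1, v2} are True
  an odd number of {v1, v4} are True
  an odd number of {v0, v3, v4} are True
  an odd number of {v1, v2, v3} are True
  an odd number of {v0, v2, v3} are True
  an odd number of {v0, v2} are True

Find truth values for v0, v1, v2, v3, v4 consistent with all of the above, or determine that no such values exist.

v0: True, v1: True, v2: False, v3: False, v4: False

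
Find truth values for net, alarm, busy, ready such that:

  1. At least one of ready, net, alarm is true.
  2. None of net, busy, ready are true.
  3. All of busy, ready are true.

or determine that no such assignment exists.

Unsatisfiable

Case busy = True:
  Constraint (2) is violated (busy=T) — contradiction.
Case busy = False:
  Constraint (3) is violated (busy=F) — contradiction.
Both cases fail — unsatisfiable.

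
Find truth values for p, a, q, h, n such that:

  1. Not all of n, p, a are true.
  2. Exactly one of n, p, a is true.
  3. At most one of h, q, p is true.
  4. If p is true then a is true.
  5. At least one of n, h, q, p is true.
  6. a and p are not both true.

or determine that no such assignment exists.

p: False, a: True, q: True, h: False, n: False

  (1) {n, p, a}: 1/3 true — not all ✓
  (2) {n, p, a}: 1 true — exactly one ✓
  (3) {h, q, p}: 1 true — at most one ✓
  (4) p=F ⇒ a: vacuous ✓
  (5) {n, h, q, p}: 1 true — at least one ✓
  (6) a=T, p=F — not both ✓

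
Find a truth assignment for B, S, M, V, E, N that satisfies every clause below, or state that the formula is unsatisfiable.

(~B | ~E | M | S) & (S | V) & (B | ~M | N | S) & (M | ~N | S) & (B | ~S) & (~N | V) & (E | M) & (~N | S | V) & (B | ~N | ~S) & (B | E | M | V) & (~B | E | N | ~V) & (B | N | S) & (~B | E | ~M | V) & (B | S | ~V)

Try B = False:
  (B | ~S) forces S = False.
  (S | V) forces V = True.
  clause (B | S | ~V) is falsified — backtrack.
So B = True.
Set S = False.
  then (S | V) forces V = True.
Set M = True.
Set E = False.
  then (~B | E | N | ~V) forces N = True.
All clauses satisfied.

B: True, S: False, M: True, V: True, E: False, N: True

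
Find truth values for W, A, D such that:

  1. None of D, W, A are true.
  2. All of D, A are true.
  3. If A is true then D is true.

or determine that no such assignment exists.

The formula is unsatisfiable.

Case A = True:
  Constraint (1) is violated (A=T) — contradiction.
Case A = False:
  Constraint (2) is violated (A=F) — contradiction.
Both cases fail — unsatisfiable.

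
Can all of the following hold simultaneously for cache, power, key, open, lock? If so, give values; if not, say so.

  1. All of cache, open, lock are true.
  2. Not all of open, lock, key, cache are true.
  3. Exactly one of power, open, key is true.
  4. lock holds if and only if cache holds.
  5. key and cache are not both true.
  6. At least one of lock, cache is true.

cache=T, power=F, key=F, open=T, lock=T

  (1) {cache, open, lock}: all 3 true ✓
  (2) {open, lock, key, cache}: 3/4 true — not all ✓
  (3) {power, open, key}: 1 true — exactly one ✓
  (4) lock=T, cache=T — same ✓
  (5) key=F, cache=T — not both ✓
  (6) {lock, cache}: 2 true — at least one ✓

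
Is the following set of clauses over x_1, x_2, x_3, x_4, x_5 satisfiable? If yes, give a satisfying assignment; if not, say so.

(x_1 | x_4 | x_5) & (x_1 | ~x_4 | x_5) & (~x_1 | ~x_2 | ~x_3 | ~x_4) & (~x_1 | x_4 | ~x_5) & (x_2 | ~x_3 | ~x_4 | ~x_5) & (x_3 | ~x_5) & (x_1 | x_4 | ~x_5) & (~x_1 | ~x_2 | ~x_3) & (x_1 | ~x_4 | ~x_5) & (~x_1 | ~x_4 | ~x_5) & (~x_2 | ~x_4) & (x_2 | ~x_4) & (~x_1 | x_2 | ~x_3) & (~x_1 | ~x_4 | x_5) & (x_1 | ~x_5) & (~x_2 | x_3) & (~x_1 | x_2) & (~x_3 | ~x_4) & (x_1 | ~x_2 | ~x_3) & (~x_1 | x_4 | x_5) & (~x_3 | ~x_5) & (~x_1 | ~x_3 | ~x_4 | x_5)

The formula is unsatisfiable.

Case x_1 = True:
  (~x_1 | x_2) forces x_2 = True.
  (~x_1 | ~x_2 | ~x_3) forces x_3 = False.
  Clause (~x_2 | x_3) is falsified — contradiction.
Case x_1 = False:
  (x_1 | ~x_5) forces x_5 = False.
  (x_1 | x_4 | x_5) forces x_4 = True.
  Clause (x_1 | ~x_4 | x_5) is falsified — contradiction.
Both cases fail, so the formula is unsatisfiable.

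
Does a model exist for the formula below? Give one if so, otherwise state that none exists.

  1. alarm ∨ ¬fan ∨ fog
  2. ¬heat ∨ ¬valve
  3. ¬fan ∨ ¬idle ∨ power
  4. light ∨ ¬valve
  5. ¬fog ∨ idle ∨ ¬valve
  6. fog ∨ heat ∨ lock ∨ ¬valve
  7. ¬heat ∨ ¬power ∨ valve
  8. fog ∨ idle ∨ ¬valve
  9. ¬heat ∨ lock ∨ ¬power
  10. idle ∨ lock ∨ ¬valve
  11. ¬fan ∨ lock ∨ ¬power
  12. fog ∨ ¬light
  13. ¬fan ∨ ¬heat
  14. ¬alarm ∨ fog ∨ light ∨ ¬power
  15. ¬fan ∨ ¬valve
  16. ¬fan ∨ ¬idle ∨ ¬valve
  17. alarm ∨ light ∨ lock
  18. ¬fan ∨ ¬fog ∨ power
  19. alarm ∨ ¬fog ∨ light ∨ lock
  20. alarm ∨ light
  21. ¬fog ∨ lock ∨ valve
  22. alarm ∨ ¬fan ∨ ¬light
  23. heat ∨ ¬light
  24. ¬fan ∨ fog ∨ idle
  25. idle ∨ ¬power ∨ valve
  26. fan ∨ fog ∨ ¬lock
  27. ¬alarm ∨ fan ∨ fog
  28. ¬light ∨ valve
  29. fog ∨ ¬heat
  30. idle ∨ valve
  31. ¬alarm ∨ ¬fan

Set fan = False.
Set idle = True.
Set heat = True.
  then (¬heat ∨ ¬valve) forces valve = False.
  then (¬heat ∨ ¬power ∨ valve) forces power = False.
  then (¬light ∨ valve) forces light = False.
  then (fog ∨ ¬heat) forces fog = True.
  then (alarm ∨ light) forces alarm = True.
  then (¬fog ∨ lock ∨ valve) forces lock = True.
All clauses satisfied.

fan = False; idle = True; heat = True; valve = False; power = False; fog = True; alarm = True; light = False; lock = True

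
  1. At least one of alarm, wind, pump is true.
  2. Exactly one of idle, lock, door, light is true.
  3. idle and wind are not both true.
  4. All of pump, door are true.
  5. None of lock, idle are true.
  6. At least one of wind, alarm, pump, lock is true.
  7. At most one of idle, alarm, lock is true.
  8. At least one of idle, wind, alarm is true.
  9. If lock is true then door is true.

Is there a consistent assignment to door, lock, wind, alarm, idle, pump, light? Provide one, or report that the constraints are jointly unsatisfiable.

door = True, lock = False, wind = True, alarm = False, idle = False, pump = True, light = False

  (1) {alarm, wind, pump}: 2 true — at least one ✓
  (2) {idle, lock, door, light}: 1 true — exactly one ✓
  (3) idle=F, wind=T — not both ✓
  (4) {pump, door}: all 2 true ✓
  (5) {lock, idle}: 0 true — none ✓
  (6) {wind, alarm, pump, lock}: 2 true — at least one ✓
  (7) {idle, alarm, lock}: 0 true — at most one ✓
  (8) {idle, wind, alarm}: 1 true — at least one ✓
  (9) lock=F ⇒ door: vacuous ✓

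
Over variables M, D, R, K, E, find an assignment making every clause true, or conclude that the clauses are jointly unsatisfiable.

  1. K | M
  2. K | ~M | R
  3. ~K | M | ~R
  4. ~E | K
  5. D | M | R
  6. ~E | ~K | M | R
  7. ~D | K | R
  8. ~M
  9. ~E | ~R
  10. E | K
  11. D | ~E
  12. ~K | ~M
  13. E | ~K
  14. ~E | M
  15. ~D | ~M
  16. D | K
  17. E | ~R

The formula is unsatisfiable.

Case M = True:
  Clause (~M) is falsified — contradiction.
Case M = False:
  (K | M) forces K = True.
  (~K | M | ~R) forces R = False.
  (D | M | R) forces D = True.
  (~E | ~K | M | R) forces E = False.
  Clause (E | ~K) is falsified — contradiction.
Both cases fail, so the formula is unsatisfiable.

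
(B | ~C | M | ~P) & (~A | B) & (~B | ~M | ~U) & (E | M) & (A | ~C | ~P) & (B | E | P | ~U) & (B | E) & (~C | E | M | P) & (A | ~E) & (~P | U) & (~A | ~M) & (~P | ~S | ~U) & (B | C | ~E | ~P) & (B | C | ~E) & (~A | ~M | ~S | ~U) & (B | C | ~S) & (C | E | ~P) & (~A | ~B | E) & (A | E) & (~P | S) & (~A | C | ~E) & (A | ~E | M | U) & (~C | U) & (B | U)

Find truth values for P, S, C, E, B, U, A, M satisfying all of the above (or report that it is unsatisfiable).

P = False, S = True, C = True, E = True, B = True, U = True, A = True, M = False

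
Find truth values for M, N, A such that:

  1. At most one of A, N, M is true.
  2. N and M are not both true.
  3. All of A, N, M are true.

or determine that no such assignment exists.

Case M = True:
  (1) with M=T forces A = False.
  Constraint (3) is violated (A=F) — contradiction.
Case M = False:
  Constraint (3) is violated (M=F) — contradiction.
Both cases fail — unsatisfiable.

No satisfying assignment exists.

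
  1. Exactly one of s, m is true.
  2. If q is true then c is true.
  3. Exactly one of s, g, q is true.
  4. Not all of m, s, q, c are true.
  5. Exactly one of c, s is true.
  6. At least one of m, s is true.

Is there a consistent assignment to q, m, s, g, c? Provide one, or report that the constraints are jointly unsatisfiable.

q = False, m = False, s = True, g = False, c = False

  (1) {s, m}: 1 true — exactly one ✓
  (2) q=F ⇒ c: vacuous ✓
  (3) {s, g, q}: 1 true — exactly one ✓
  (4) {m, s, q, c}: 1/4 true — not all ✓
  (5) {c, s}: 1 true — exactly one ✓
  (6) {m, s}: 1 true — at least one ✓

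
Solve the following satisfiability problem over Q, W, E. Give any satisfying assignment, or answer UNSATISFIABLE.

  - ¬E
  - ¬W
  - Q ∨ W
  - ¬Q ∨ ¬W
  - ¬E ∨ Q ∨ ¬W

Unit clause (¬E) forces E = False.
Unit clause (¬W) forces W = False.
In (Q ∨ W) only Q is left, so Q = True.
Check each clause:
  (¬E): ¬E holds.
  (¬W): ¬W holds.
  (Q ∨ W): Q holds.
  (¬Q ∨ ¬W): ¬W holds.
  (¬E ∨ Q ∨ ¬W): ¬E holds.
All clauses satisfied.

Q = True; W = False; E = False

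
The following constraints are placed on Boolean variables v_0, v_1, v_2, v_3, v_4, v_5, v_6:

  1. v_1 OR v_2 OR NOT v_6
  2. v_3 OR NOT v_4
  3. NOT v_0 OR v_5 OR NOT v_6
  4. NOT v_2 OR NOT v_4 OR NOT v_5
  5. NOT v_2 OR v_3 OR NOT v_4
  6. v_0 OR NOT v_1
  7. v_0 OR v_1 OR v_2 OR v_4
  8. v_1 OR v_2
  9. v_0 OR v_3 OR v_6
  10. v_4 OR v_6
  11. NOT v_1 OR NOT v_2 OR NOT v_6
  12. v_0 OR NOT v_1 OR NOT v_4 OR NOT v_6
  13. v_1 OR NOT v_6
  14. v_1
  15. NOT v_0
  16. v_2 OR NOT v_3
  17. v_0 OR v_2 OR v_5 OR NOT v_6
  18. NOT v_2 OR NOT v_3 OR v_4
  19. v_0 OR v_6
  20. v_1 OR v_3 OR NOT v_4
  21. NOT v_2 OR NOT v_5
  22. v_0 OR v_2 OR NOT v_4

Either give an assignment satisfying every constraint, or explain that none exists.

Case v_0 = True:
  Clause (NOT v_0) is falsified — contradiction.
Case v_0 = False:
  (v_0 OR NOT v_1) forces v_1 = False.
  Clause (v_1) is falsified — contradiction.
Both cases fail, so the formula is unsatisfiable.

Unsatisfiable — no assignment works.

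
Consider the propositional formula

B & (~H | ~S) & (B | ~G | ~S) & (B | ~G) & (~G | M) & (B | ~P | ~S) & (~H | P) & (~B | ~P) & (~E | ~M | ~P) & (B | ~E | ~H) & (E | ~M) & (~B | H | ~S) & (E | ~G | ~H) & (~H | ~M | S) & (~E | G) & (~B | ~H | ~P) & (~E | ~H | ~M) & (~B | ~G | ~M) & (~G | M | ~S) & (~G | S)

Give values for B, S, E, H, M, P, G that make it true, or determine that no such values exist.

Unit clause (B) forces B = True.
In (~B | ~P) only ~P is left, so P = False.
In (~H | P) only ~H is left, so H = False.
In (~B | H | ~S) only ~S is left, so S = False.
In (~G | S) only ~G is left, so G = False.
In (~E | G) only ~E is left, so E = False.
In (E | ~M) only ~M is left, so M = False.
All clauses satisfied.

B = True; S = False; E = False; H = False; M = False; P = False; G = False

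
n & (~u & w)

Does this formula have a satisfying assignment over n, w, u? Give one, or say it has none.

n=T, w=T, u=F

  ~u & w = True
    ~u = True
Both conjuncts True, so the formula holds.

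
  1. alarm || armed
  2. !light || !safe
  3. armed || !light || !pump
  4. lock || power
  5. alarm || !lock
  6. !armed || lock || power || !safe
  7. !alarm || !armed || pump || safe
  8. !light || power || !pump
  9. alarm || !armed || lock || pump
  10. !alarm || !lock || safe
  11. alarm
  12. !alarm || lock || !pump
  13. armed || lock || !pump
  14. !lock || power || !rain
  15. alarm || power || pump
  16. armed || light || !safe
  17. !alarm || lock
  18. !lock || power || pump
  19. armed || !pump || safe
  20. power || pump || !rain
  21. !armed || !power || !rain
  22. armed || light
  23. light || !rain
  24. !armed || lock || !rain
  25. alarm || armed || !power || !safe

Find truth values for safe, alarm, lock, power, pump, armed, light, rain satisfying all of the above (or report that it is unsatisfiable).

safe: True, alarm: True, lock: True, power: False, pump: True, armed: True, light: False, rain: False

Unit clause (alarm) forces alarm = True.
In (!alarm || lock) only lock is left, so lock = True.
In (!alarm || !lock || safe) only safe is left, so safe = True.
In (!light || !safe) only !light is left, so light = False.
In (armed || light || !safe) only armed is left, so armed = True.
In (light || !rain) only !rain is left, so rain = False.
Set power = False.
  then (!lock || power || pump) forces pump = True.
All clauses satisfied.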